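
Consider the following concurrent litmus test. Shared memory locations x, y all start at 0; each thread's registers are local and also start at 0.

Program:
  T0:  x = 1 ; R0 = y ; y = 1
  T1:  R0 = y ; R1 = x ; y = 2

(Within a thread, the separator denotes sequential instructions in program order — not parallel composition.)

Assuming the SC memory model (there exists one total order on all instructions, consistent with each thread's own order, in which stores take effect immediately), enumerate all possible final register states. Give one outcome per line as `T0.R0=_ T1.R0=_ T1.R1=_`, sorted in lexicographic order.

T0.R0=0 T1.R0=0 T1.R1=0
T0.R0=0 T1.R0=0 T1.R1=1
T0.R0=0 T1.R0=1 T1.R1=1
T0.R0=2 T1.R0=0 T1.R1=0
T0.R0=2 T1.R0=0 T1.R1=1

outcome vector order: (T0.R0,T1.R0,T1.R1)
|SC outcomes| = 5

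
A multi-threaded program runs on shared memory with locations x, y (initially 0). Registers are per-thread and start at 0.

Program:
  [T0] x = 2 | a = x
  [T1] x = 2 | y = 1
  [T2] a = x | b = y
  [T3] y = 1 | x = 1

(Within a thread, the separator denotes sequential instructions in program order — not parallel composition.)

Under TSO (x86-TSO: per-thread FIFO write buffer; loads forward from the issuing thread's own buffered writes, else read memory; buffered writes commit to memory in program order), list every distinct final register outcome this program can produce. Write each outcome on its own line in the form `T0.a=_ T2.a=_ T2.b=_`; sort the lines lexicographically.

T0.a=1 T2.a=0 T2.b=0
T0.a=1 T2.a=0 T2.b=1
T0.a=1 T2.a=1 T2.b=1
T0.a=1 T2.a=2 T2.b=0
T0.a=1 T2.a=2 T2.b=1
T0.a=2 T2.a=0 T2.b=0
T0.a=2 T2.a=0 T2.b=1
T0.a=2 T2.a=1 T2.b=1
T0.a=2 T2.a=2 T2.b=0
T0.a=2 T2.a=2 T2.b=1

outcome vector order: (T0.a,T2.a,T2.b)
|TSO outcomes| = 10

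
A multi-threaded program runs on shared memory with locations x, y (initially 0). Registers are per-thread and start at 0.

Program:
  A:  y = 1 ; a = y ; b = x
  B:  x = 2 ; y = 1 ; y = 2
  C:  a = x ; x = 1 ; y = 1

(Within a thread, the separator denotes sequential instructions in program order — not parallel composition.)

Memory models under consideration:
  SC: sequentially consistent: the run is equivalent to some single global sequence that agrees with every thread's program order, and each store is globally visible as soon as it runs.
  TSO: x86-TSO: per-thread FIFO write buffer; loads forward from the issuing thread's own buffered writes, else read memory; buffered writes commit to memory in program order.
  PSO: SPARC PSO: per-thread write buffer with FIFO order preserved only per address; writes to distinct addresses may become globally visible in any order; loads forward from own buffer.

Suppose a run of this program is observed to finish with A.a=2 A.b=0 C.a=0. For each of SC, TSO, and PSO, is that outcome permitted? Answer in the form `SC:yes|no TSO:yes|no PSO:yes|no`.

SC:no TSO:no PSO:yes

outcome vector order: (A.a,A.b,C.a)
SC (10): (1,0,0); (1,0,2); (1,1,0); (1,1,2); (1,2,0); (1,2,2); (2,1,0); (2,1,2); (2,2,0); (2,2,2)
TSO (10): (1,0,0); (1,0,2); (1,1,0); (1,1,2); (1,2,0); (1,2,2); (2,1,0); (2,1,2); (2,2,0); (2,2,2)
PSO (12): (1,0,0); (1,0,2); (1,1,0); (1,1,2); (1,2,0); (1,2,2); (2,0,0); (2,0,2); (2,1,0); (2,1,2); (2,2,0); (2,2,2)
target (2,0,0) ∈ {PSO}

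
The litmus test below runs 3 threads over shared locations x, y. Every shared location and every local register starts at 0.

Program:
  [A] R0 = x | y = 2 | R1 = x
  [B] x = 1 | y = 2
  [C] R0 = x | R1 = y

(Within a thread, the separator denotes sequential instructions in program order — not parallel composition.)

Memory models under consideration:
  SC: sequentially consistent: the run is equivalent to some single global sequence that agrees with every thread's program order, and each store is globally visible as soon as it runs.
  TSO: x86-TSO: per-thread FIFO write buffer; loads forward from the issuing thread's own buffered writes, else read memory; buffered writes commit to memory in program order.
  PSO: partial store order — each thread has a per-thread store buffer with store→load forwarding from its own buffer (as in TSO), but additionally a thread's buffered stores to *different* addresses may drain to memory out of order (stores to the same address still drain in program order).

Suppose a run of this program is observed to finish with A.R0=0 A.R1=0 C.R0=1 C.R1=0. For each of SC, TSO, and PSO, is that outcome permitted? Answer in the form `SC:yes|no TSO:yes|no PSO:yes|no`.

outcome vector order: (A.R0,A.R1,C.R0,C.R1)
SC (11): (0,0,0,0) (0,0,0,2) (0,0,1,2) (0,1,0,0) (0,1,0,2) (0,1,1,0) (0,1,1,2) (1,1,0,0) (1,1,0,2) (1,1,1,0) (1,1,1,2)
TSO (12): (0,0,0,0) (0,0,0,2) (0,0,1,0) (0,0,1,2) (0,1,0,0) (0,1,0,2) (0,1,1,0) (0,1,1,2) (1,1,0,0) (1,1,0,2) (1,1,1,0) (1,1,1,2)
PSO (12): (0,0,0,0) (0,0,0,2) (0,0,1,0) (0,0,1,2) (0,1,0,0) (0,1,0,2) (0,1,1,0) (0,1,1,2) (1,1,0,0) (1,1,0,2) (1,1,1,0) (1,1,1,2)
target (0,0,1,0) ∈ {TSO,PSO}

SC:no TSO:yes PSO:yes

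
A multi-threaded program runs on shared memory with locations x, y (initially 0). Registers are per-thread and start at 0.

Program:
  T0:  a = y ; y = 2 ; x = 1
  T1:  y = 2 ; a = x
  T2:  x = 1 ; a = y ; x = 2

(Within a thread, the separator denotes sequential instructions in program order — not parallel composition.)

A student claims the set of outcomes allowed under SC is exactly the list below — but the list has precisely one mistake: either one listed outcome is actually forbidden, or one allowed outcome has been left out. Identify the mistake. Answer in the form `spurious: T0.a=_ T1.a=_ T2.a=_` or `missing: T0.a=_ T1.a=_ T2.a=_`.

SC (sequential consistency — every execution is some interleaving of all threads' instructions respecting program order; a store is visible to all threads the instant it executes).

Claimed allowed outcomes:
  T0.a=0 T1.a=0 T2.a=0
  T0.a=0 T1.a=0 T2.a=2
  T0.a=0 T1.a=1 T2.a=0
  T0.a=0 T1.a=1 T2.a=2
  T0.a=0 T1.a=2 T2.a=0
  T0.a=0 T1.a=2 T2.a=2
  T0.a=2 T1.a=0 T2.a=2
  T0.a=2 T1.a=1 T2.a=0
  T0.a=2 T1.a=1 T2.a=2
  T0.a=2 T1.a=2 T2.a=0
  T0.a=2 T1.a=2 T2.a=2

spurious: T0.a=0 T1.a=0 T2.a=0

outcome vector order: (T0.a,T1.a,T2.a)
[SC] allowed = {(0,0,2), (0,1,0), (0,1,2), (0,2,0), (0,2,2), (2,0,2), (2,1,0), (2,1,2), (2,2,0), (2,2,2)}
claimed∖SC = {(0,0,0)}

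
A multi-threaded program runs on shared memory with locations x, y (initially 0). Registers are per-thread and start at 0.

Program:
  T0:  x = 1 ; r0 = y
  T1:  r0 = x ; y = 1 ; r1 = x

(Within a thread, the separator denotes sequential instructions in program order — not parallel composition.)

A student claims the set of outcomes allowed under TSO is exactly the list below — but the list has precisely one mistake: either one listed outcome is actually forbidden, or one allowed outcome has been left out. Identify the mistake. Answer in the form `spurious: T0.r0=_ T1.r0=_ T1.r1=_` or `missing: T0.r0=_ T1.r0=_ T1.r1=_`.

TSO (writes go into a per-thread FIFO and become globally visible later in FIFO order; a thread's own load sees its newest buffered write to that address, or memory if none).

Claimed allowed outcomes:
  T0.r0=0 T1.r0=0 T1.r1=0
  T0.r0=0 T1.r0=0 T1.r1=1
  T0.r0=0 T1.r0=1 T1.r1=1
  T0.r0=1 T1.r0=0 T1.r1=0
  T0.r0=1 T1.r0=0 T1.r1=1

missing: T0.r0=1 T1.r0=1 T1.r1=1

outcome vector order: (T0.r0,T1.r0,T1.r1)
under TSO → (0,0,0), (0,0,1), (0,1,1), (1,0,0), (1,0,1), (1,1,1)
TSO∖claimed = {(1,1,1)}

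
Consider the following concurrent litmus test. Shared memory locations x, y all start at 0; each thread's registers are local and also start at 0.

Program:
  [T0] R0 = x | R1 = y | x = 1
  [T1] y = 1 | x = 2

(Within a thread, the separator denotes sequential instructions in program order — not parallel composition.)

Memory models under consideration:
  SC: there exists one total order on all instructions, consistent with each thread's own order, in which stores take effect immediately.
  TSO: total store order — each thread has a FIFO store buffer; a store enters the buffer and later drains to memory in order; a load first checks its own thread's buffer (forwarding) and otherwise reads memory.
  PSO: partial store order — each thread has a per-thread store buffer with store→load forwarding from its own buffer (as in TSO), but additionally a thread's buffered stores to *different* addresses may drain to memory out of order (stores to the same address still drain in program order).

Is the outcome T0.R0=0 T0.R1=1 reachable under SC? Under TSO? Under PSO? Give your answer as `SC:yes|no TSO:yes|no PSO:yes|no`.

SC:yes TSO:yes PSO:yes

outcome vector order: (T0.R0,T0.R1)
SC: 3 outcomes — {0/0 0/1 2/1}
TSO: 3 outcomes — {0/0 0/1 2/1}
PSO: 4 outcomes — {0/0 0/1 2/0 2/1}
target 0/1 ∈ {SC,TSO,PSO}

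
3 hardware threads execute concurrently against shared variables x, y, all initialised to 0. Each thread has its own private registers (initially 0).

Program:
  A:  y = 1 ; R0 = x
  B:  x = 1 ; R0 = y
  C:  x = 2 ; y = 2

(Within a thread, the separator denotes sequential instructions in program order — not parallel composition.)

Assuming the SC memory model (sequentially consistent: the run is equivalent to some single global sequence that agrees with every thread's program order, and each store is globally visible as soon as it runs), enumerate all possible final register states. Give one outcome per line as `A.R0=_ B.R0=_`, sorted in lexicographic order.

outcome vector order: (A.R0,B.R0)
|SC outcomes| = 8

A.R0=0 B.R0=1
A.R0=0 B.R0=2
A.R0=1 B.R0=0
A.R0=1 B.R0=1
A.R0=1 B.R0=2
A.R0=2 B.R0=0
A.R0=2 B.R0=1
A.R0=2 B.R0=2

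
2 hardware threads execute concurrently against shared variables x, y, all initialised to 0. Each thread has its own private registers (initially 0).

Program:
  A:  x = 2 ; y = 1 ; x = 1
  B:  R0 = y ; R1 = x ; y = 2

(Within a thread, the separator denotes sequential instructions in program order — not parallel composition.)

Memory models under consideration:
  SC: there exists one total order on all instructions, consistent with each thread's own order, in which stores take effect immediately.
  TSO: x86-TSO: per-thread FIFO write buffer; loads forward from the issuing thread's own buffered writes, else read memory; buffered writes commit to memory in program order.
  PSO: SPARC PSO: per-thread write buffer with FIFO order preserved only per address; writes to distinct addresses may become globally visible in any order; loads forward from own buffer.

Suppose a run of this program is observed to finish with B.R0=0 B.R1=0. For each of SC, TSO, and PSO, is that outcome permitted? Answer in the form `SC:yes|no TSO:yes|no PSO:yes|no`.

outcome vector order: (B.R0,B.R1)
SC (5): <0 0>, <0 1>, <0 2>, <1 1>, <1 2>
TSO (5): <0 0>, <0 1>, <0 2>, <1 1>, <1 2>
PSO (6): <0 0>, <0 1>, <0 2>, <1 0>, <1 1>, <1 2>
target <0 0> ∈ {SC,TSO,PSO}

SC:yes TSO:yes PSO:yes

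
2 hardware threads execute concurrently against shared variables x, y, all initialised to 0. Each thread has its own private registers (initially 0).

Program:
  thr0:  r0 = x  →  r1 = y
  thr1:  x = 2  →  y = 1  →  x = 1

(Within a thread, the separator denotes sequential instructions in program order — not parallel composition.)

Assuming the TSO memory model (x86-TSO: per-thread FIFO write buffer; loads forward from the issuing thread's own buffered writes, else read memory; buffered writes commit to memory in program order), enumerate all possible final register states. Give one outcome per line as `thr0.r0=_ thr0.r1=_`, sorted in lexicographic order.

thr0.r0=0 thr0.r1=0
thr0.r0=0 thr0.r1=1
thr0.r0=1 thr0.r1=1
thr0.r0=2 thr0.r1=0
thr0.r0=2 thr0.r1=1

outcome vector order: (thr0.r0,thr0.r1)
|TSO outcomes| = 5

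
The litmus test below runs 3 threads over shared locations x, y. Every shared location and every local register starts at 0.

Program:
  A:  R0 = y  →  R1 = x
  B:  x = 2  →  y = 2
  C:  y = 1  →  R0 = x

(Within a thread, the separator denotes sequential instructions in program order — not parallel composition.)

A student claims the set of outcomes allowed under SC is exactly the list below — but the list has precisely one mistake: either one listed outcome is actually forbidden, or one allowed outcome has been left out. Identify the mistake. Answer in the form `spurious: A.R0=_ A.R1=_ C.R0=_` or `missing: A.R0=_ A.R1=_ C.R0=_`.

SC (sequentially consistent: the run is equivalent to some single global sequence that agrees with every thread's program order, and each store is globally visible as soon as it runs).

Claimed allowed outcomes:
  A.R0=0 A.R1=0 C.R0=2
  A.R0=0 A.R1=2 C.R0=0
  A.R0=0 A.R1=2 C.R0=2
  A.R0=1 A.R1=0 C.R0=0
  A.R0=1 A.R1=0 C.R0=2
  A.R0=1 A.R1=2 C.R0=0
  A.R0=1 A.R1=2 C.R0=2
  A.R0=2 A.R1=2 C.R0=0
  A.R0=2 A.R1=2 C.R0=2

missing: A.R0=0 A.R1=0 C.R0=0

outcome vector order: (A.R0,A.R1,C.R0)
SC: 10 outcomes — {(0,0,0), (0,0,2), (0,2,0), (0,2,2), (1,0,0), (1,0,2), (1,2,0), (1,2,2), (2,2,0), (2,2,2)}
SC∖claimed = {(0,0,0)}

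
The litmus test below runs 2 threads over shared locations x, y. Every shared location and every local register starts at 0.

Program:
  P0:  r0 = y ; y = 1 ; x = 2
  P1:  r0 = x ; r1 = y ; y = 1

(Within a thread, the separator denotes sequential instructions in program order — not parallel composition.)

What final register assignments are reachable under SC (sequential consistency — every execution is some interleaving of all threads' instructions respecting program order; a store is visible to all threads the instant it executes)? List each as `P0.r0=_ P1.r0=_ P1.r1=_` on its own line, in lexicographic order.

P0.r0=0 P1.r0=0 P1.r1=0
P0.r0=0 P1.r0=0 P1.r1=1
P0.r0=0 P1.r0=2 P1.r1=1
P0.r0=1 P1.r0=0 P1.r1=0

outcome vector order: (P0.r0,P1.r0,P1.r1)
|SC outcomes| = 4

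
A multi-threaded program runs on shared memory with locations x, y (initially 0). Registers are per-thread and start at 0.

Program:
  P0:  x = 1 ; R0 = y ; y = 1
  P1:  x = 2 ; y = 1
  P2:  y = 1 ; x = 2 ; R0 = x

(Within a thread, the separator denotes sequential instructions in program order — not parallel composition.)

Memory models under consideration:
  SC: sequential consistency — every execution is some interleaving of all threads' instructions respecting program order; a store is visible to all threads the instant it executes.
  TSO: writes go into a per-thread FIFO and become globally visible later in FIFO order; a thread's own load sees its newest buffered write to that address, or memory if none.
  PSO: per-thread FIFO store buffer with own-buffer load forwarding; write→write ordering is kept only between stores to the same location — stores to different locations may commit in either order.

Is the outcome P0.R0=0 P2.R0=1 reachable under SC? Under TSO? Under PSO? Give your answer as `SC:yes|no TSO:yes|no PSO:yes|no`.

SC:no TSO:yes PSO:yes

outcome vector order: (P0.R0,P2.R0)
under SC → <0 2>; <1 1>; <1 2>
under TSO → <0 1>; <0 2>; <1 1>; <1 2>
under PSO → <0 1>; <0 2>; <1 1>; <1 2>
target <0 1> ∈ {TSO,PSO}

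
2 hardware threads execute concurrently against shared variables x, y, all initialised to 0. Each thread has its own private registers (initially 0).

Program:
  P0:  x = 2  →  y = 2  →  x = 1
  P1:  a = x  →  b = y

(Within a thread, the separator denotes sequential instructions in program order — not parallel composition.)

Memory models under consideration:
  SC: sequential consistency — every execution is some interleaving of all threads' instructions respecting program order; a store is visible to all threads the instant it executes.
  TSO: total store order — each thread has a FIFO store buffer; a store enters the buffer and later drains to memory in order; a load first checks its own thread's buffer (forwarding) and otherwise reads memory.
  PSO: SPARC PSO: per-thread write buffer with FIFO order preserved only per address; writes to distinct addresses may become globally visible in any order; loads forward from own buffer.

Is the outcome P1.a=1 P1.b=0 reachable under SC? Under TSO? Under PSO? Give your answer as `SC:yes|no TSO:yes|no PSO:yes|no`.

SC:no TSO:no PSO:yes

outcome vector order: (P1.a,P1.b)
SC (5): 00, 02, 12, 20, 22
TSO (5): 00, 02, 12, 20, 22
PSO (6): 00, 02, 10, 12, 20, 22
target 10 ∈ {PSO}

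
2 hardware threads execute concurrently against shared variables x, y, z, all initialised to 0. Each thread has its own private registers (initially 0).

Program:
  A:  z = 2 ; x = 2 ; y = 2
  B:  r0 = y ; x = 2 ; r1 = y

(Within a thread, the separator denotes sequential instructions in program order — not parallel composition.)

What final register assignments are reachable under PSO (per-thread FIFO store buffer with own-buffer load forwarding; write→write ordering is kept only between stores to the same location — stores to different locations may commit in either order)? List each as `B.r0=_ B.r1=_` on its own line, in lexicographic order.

B.r0=0 B.r1=0
B.r0=0 B.r1=2
B.r0=2 B.r1=2

outcome vector order: (B.r0,B.r1)
|PSO outcomes| = 3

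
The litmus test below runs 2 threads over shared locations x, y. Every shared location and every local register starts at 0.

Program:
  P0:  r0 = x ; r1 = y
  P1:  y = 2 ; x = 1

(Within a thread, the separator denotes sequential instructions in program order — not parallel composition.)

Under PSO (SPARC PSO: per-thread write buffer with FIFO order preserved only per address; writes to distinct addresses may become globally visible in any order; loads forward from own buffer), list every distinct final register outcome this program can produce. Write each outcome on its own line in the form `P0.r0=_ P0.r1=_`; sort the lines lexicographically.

outcome vector order: (P0.r0,P0.r1)
|PSO outcomes| = 4

P0.r0=0 P0.r1=0
P0.r0=0 P0.r1=2
P0.r0=1 P0.r1=0
P0.r0=1 P0.r1=2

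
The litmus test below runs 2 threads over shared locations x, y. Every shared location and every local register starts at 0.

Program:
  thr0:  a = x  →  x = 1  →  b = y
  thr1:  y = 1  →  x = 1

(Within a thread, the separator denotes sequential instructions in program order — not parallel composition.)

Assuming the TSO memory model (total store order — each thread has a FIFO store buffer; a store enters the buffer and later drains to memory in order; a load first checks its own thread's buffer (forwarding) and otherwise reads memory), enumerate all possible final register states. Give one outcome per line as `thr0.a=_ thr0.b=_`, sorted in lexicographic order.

thr0.a=0 thr0.b=0
thr0.a=0 thr0.b=1
thr0.a=1 thr0.b=1

outcome vector order: (thr0.a,thr0.b)
|TSO outcomes| = 3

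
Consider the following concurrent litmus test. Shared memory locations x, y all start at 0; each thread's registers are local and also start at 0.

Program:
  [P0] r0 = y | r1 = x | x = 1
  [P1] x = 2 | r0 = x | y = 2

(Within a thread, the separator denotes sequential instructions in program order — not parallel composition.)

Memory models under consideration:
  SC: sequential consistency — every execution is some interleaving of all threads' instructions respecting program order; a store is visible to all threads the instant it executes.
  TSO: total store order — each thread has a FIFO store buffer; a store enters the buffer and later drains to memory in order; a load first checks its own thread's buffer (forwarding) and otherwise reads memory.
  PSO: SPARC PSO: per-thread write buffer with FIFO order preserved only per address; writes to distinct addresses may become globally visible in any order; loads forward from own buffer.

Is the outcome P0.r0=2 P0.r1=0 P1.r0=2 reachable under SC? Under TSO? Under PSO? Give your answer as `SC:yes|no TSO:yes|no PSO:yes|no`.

SC:no TSO:no PSO:yes

outcome vector order: (P0.r0,P0.r1,P1.r0)
SC: 5 outcomes — {<0 0 1>; <0 0 2>; <0 2 1>; <0 2 2>; <2 2 2>}
TSO: 5 outcomes — {<0 0 1>; <0 0 2>; <0 2 1>; <0 2 2>; <2 2 2>}
PSO: 6 outcomes — {<0 0 1>; <0 0 2>; <0 2 1>; <0 2 2>; <2 0 2>; <2 2 2>}
target <2 0 2> ∈ {PSO}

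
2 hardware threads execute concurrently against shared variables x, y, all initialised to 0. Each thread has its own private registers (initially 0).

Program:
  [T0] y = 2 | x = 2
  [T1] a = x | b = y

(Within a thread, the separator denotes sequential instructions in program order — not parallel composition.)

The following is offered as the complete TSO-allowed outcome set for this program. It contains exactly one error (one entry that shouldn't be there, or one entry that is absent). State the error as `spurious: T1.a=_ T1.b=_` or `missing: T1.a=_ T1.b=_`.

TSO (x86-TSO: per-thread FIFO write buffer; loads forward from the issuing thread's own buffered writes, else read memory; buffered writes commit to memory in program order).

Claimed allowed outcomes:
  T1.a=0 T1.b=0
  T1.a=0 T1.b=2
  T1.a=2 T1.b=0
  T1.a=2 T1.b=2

outcome vector order: (T1.a,T1.b)
TSO (3): <0 0> <0 2> <2 2>
claimed∖TSO = {<2 0>}

spurious: T1.a=2 T1.b=0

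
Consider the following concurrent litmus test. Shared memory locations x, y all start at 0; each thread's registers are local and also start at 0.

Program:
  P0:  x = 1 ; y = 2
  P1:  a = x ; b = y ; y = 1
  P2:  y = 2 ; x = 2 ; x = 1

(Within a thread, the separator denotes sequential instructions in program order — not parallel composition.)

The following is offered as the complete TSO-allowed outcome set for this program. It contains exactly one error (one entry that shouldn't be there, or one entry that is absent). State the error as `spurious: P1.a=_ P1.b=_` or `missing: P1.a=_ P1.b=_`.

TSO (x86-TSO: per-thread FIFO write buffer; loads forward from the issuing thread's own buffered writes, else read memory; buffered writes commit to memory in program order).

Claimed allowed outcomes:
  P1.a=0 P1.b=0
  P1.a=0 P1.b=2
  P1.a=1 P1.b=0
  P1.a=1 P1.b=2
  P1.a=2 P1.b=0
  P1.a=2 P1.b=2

outcome vector order: (P1.a,P1.b)
TSO (5): (0,0); (0,2); (1,0); (1,2); (2,2)
claimed∖TSO = {(2,0)}

spurious: P1.a=2 P1.b=0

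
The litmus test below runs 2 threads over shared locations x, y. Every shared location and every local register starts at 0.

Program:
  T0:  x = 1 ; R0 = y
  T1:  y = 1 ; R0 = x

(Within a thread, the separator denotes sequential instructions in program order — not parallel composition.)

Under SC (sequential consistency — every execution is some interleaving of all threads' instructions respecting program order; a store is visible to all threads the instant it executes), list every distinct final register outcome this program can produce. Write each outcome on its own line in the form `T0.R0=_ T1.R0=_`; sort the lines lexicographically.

outcome vector order: (T0.R0,T1.R0)
|SC outcomes| = 3

T0.R0=0 T1.R0=1
T0.R0=1 T1.R0=0
T0.R0=1 T1.R0=1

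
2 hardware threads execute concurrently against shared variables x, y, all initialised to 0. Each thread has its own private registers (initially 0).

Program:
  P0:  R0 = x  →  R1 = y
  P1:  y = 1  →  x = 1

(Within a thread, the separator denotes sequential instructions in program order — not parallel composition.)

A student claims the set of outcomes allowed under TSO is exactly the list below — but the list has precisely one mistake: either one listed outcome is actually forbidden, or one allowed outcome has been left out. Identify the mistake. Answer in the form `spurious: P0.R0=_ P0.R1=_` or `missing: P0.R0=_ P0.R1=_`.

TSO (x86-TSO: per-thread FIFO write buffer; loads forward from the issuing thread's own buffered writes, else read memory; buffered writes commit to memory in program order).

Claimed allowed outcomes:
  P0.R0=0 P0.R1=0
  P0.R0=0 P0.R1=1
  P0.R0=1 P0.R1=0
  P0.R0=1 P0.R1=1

outcome vector order: (P0.R0,P0.R1)
TSO: 3 outcomes — {(0,0); (0,1); (1,1)}
claimed∖TSO = {(1,0)}

spurious: P0.R0=1 P0.R1=0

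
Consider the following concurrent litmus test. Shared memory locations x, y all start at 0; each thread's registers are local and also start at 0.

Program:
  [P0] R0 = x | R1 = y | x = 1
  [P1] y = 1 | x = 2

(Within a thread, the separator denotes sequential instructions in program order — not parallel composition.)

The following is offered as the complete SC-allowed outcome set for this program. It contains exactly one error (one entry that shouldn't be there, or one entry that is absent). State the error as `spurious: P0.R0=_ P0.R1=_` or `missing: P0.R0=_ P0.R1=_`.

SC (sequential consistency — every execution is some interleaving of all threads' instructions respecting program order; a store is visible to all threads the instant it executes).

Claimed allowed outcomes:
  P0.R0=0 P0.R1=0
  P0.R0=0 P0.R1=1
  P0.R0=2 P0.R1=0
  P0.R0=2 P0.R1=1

spurious: P0.R0=2 P0.R1=0

outcome vector order: (P0.R0,P0.R1)
SC (3): (0,0); (0,1); (2,1)
claimed∖SC = {(2,0)}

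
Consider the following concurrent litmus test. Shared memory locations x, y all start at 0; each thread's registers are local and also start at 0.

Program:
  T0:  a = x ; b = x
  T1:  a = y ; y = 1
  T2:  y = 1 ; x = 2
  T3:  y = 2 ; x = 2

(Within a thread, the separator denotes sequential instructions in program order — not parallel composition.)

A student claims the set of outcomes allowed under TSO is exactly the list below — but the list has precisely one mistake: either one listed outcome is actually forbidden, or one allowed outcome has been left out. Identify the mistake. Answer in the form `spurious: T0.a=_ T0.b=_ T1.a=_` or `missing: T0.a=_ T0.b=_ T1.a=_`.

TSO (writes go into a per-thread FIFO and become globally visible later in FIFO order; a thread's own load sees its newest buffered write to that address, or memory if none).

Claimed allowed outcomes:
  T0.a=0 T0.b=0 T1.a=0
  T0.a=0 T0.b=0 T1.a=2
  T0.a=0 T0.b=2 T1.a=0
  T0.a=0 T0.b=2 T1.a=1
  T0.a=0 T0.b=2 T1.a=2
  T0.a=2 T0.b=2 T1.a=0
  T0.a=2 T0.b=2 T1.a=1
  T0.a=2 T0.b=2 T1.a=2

outcome vector order: (T0.a,T0.b,T1.a)
TSO (9): <0 0 0> <0 0 1> <0 0 2> <0 2 0> <0 2 1> <0 2 2> <2 2 0> <2 2 1> <2 2 2>
TSO∖claimed = {<0 0 1>}

missing: T0.a=0 T0.b=0 T1.a=1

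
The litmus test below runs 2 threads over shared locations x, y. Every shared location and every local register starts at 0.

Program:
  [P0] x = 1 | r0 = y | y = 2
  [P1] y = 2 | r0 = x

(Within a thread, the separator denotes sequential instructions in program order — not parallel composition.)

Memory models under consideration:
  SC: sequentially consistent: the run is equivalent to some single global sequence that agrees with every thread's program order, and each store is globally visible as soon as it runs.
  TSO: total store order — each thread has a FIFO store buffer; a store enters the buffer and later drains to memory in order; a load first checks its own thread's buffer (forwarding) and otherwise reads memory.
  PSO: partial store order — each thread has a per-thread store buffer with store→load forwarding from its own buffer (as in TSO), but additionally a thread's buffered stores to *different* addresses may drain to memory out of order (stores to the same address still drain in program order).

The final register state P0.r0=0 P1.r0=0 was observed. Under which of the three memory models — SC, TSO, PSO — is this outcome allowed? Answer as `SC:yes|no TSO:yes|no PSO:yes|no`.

SC:no TSO:yes PSO:yes

outcome vector order: (P0.r0,P1.r0)
[SC] allowed = {(0,1) (2,0) (2,1)}
[TSO] allowed = {(0,0) (0,1) (2,0) (2,1)}
[PSO] allowed = {(0,0) (0,1) (2,0) (2,1)}
target (0,0) ∈ {TSO,PSO}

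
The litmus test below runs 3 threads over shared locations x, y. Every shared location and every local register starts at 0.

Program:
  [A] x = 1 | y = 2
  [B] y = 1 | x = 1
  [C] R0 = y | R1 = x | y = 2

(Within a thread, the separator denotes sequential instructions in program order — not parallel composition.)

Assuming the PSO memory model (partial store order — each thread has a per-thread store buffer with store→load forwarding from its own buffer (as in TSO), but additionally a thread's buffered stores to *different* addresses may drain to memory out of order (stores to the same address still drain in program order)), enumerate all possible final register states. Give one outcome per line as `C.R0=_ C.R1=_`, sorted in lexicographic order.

C.R0=0 C.R1=0
C.R0=0 C.R1=1
C.R0=1 C.R1=0
C.R0=1 C.R1=1
C.R0=2 C.R1=0
C.R0=2 C.R1=1

outcome vector order: (C.R0,C.R1)
|PSO outcomes| = 6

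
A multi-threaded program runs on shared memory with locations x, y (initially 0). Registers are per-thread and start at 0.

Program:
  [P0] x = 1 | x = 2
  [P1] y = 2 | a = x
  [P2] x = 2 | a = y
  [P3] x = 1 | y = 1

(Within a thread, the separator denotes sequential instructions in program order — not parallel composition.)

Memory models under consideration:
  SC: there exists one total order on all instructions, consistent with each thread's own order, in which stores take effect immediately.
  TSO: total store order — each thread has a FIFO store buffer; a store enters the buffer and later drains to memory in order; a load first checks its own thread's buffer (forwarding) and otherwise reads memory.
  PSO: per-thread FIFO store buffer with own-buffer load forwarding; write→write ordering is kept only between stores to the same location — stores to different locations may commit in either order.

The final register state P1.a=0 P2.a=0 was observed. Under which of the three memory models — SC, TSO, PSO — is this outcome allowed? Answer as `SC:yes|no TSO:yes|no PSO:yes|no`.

SC:no TSO:yes PSO:yes

outcome vector order: (P1.a,P2.a)
under SC → (0,1) (0,2) (1,0) (1,1) (1,2) (2,0) (2,1) (2,2)
under TSO → (0,0) (0,1) (0,2) (1,0) (1,1) (1,2) (2,0) (2,1) (2,2)
under PSO → (0,0) (0,1) (0,2) (1,0) (1,1) (1,2) (2,0) (2,1) (2,2)
target (0,0) ∈ {TSO,PSO}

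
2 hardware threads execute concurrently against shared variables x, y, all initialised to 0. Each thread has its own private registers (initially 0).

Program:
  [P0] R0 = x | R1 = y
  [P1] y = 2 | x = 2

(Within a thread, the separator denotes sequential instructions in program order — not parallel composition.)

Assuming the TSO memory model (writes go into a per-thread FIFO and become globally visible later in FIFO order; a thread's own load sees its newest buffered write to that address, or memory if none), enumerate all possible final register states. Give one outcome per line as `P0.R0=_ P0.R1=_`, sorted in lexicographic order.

P0.R0=0 P0.R1=0
P0.R0=0 P0.R1=2
P0.R0=2 P0.R1=2

outcome vector order: (P0.R0,P0.R1)
|TSO outcomes| = 3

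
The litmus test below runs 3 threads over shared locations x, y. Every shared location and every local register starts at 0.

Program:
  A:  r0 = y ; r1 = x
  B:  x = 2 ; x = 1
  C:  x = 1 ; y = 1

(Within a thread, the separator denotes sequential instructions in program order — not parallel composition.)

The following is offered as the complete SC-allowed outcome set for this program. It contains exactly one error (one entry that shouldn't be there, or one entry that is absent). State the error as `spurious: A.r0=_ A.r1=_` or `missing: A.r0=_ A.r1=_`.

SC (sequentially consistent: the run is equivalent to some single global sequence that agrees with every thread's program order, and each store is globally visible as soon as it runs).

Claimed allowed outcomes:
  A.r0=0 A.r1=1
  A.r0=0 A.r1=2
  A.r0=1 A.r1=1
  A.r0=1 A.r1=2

missing: A.r0=0 A.r1=0

outcome vector order: (A.r0,A.r1)
under SC → <0 0>, <0 1>, <0 2>, <1 1>, <1 2>
SC∖claimed = {<0 0>}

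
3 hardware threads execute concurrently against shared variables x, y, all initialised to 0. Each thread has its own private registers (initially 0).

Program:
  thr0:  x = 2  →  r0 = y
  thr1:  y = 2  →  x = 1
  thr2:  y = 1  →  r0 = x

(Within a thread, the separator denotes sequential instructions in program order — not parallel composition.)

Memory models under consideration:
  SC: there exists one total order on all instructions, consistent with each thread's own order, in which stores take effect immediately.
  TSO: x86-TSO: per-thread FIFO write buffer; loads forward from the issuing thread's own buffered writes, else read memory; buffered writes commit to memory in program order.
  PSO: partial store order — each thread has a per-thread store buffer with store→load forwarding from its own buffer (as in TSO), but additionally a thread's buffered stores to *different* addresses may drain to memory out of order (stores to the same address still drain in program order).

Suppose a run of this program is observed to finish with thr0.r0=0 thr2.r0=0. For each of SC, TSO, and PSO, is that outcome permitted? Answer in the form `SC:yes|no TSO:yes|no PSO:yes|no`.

SC:no TSO:yes PSO:yes

outcome vector order: (thr0.r0,thr2.r0)
SC: 8 outcomes — {<0 1>; <0 2>; <1 0>; <1 1>; <1 2>; <2 0>; <2 1>; <2 2>}
TSO: 9 outcomes — {<0 0>; <0 1>; <0 2>; <1 0>; <1 1>; <1 2>; <2 0>; <2 1>; <2 2>}
PSO: 9 outcomes — {<0 0>; <0 1>; <0 2>; <1 0>; <1 1>; <1 2>; <2 0>; <2 1>; <2 2>}
target <0 0> ∈ {TSO,PSO}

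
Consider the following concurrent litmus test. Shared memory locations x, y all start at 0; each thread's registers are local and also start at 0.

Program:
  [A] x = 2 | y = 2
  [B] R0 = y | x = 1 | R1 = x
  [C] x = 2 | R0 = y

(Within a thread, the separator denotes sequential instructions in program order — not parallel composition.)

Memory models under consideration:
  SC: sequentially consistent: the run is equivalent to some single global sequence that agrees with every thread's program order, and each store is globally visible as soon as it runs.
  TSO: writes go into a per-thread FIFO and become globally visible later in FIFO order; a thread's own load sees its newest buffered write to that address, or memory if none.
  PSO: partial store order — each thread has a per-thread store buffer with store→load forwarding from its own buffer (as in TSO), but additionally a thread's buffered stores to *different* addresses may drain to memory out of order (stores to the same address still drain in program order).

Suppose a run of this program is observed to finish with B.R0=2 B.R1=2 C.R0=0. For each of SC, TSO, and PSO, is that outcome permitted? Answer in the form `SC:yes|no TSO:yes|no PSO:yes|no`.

outcome vector order: (B.R0,B.R1,C.R0)
SC (7): <0 1 0> <0 1 2> <0 2 0> <0 2 2> <2 1 0> <2 1 2> <2 2 2>
TSO (8): <0 1 0> <0 1 2> <0 2 0> <0 2 2> <2 1 0> <2 1 2> <2 2 0> <2 2 2>
PSO (8): <0 1 0> <0 1 2> <0 2 0> <0 2 2> <2 1 0> <2 1 2> <2 2 0> <2 2 2>
target <2 2 0> ∈ {TSO,PSO}

SC:no TSO:yes PSO:yes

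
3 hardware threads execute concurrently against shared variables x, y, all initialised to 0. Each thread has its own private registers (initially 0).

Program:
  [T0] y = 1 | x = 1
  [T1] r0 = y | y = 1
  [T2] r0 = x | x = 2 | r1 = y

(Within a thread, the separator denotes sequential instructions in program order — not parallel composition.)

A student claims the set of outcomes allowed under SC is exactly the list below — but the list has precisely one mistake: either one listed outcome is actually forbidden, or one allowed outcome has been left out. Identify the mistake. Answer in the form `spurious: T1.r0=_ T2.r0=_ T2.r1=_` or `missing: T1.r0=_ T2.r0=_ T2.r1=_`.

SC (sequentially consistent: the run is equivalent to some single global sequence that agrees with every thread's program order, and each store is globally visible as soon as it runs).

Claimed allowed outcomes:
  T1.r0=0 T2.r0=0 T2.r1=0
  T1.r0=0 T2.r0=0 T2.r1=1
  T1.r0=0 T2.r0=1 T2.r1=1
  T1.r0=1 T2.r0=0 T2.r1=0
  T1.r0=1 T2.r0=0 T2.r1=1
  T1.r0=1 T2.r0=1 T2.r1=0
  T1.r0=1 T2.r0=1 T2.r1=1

outcome vector order: (T1.r0,T2.r0,T2.r1)
under SC → 0/0/0, 0/0/1, 0/1/1, 1/0/0, 1/0/1, 1/1/1
claimed∖SC = {1/1/0}

spurious: T1.r0=1 T2.r0=1 T2.r1=0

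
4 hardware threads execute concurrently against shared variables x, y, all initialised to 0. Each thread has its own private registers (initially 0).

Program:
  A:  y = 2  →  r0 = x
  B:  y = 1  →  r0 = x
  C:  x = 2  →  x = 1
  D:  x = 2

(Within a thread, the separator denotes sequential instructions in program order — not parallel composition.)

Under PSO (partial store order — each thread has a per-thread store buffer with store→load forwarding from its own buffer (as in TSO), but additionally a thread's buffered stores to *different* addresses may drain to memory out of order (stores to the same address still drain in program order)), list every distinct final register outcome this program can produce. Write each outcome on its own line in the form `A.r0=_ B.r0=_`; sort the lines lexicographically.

outcome vector order: (A.r0,B.r0)
|PSO outcomes| = 9

A.r0=0 B.r0=0
A.r0=0 B.r0=1
A.r0=0 B.r0=2
A.r0=1 B.r0=0
A.r0=1 B.r0=1
A.r0=1 B.r0=2
A.r0=2 B.r0=0
A.r0=2 B.r0=1
A.r0=2 B.r0=2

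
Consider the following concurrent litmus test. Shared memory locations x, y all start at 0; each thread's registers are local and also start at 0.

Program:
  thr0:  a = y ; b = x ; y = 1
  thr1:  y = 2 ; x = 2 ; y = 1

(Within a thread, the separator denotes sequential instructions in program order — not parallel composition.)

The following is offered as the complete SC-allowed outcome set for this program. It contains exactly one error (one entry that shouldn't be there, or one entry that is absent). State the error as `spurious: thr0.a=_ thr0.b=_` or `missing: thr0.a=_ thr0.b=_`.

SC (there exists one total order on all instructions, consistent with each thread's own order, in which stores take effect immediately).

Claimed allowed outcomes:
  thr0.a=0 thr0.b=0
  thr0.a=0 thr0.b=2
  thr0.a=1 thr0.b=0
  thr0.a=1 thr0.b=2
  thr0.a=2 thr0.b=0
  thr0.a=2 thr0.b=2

outcome vector order: (thr0.a,thr0.b)
[SC] allowed = {0/0; 0/2; 1/2; 2/0; 2/2}
claimed∖SC = {1/0}

spurious: thr0.a=1 thr0.b=0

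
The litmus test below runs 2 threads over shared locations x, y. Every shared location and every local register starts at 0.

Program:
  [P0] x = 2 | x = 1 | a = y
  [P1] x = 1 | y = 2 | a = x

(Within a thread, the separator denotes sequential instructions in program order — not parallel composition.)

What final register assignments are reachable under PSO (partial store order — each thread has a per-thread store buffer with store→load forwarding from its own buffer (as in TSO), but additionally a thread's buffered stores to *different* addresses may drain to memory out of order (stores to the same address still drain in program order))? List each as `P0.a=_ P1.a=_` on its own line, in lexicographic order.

P0.a=0 P1.a=1
P0.a=0 P1.a=2
P0.a=2 P1.a=1
P0.a=2 P1.a=2

outcome vector order: (P0.a,P1.a)
|PSO outcomes| = 4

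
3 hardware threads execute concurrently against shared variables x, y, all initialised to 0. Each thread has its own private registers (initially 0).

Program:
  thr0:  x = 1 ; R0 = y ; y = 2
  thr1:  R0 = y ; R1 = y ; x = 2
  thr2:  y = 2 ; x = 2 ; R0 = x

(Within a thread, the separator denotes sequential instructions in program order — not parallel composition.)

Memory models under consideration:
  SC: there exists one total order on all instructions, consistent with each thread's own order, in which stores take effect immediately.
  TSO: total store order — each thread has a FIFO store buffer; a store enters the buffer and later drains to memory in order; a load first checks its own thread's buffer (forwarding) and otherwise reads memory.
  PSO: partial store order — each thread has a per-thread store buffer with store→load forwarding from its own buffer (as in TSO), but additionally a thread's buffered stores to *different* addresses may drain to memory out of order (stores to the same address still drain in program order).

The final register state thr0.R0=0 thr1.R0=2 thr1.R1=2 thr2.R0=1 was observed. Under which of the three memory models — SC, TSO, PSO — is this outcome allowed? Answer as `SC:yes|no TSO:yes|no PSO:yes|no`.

SC:no TSO:yes PSO:yes

outcome vector order: (thr0.R0,thr1.R0,thr1.R1,thr2.R0)
SC: 9 outcomes — {<0 0 0 2>, <0 0 2 2>, <0 2 2 2>, <2 0 0 1>, <2 0 0 2>, <2 0 2 1>, <2 0 2 2>, <2 2 2 1>, <2 2 2 2>}
TSO: 12 outcomes — {<0 0 0 1>, <0 0 0 2>, <0 0 2 1>, <0 0 2 2>, <0 2 2 1>, <0 2 2 2>, <2 0 0 1>, <2 0 0 2>, <2 0 2 1>, <2 0 2 2>, <2 2 2 1>, <2 2 2 2>}
PSO: 12 outcomes — {<0 0 0 1>, <0 0 0 2>, <0 0 2 1>, <0 0 2 2>, <0 2 2 1>, <0 2 2 2>, <2 0 0 1>, <2 0 0 2>, <2 0 2 1>, <2 0 2 2>, <2 2 2 1>, <2 2 2 2>}
target <0 2 2 1> ∈ {TSO,PSO}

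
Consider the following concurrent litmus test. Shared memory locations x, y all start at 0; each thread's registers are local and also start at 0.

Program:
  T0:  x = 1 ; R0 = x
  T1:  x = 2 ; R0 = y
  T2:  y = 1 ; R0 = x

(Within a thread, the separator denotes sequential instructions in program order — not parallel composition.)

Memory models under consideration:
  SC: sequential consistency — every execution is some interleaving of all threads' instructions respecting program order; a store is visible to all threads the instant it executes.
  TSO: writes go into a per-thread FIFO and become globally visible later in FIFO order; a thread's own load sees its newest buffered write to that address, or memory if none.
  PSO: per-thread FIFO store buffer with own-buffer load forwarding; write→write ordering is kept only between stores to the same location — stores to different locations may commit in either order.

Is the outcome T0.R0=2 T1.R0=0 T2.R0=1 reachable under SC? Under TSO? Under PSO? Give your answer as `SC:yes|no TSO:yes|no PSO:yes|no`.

outcome vector order: (T0.R0,T1.R0,T2.R0)
[SC] allowed = {101 102 110 111 112 202 210 211 212}
[TSO] allowed = {100 101 102 110 111 112 200 201 202 210 211 212}
[PSO] allowed = {100 101 102 110 111 112 200 201 202 210 211 212}
target 201 ∈ {TSO,PSO}

SC:no TSO:yes PSO:yes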